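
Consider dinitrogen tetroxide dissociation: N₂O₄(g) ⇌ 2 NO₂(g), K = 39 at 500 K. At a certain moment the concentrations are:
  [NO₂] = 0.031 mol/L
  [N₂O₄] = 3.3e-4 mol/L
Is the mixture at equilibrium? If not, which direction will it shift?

no; Q < K, reaction proceeds forward

Q = [NO₂]² / [N₂O₄] = (0.031)² / (3.3e-4) = 2.9
Q = 2.9 < K = 39: net forward reaction.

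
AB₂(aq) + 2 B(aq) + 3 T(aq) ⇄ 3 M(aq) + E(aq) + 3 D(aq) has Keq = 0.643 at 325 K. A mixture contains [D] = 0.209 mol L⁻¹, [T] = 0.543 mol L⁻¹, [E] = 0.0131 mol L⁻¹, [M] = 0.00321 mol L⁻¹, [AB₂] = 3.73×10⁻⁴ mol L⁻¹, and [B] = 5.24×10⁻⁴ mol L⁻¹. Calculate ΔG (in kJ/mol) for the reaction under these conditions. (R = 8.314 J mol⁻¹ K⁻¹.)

Q = [M]³·[E]·[D]³ / ([AB₂]·[B]²·[T]³) = (0.00321)³·(0.0131)·(0.209)³ / ((3.73×10⁻⁴)·(5.24×10⁻⁴)²·(0.543)³) = 0.241
ΔG = RT ln(Q/Keq) = (8.314 J mol⁻¹ K⁻¹)(325 K) × ln(0.241/0.643)
   = (2.702 kJ/mol)(-0.9813) = -2.65 kJ/mol
ΔG < 0, so the forward reaction is spontaneous (proceeds forward).

ΔG = -2.65 kJ/mol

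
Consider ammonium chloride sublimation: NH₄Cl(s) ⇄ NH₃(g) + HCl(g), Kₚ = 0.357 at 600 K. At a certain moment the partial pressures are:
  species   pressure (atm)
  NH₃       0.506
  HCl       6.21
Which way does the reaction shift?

(NH₄Cl is a pure solid — omitted from Qₚ.)
Qₚ = P(NH₃)·P(HCl) = (0.506)·(6.21) = 3.14
Qₚ = 3.14 > Kₚ = 0.357, so the reverse reaction proceeds.

toward reactants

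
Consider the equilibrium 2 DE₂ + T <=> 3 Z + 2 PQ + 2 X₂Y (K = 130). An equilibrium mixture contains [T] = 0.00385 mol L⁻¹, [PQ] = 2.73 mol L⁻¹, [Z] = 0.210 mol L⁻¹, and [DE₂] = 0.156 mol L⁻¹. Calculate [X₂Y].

At equilibrium, K = [Z]³·[PQ]²·[X₂Y]² / ([DE₂]²·[T]) = 130.
(0.210)³·(2.73)²·([X₂Y])² / ((0.156)²·(0.00385)) = 130
[X₂Y]² = 0.176 ⇒ [X₂Y] = 0.420 mol L⁻¹

[X₂Y] = 0.420 mol L⁻¹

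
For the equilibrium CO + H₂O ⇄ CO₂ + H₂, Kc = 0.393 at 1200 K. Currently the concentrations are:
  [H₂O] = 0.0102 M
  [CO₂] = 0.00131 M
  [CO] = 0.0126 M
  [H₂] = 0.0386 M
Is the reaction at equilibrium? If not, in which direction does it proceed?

at equilibrium

Qc = [CO₂]·[H₂] / ([CO]·[H₂O]) = (0.00131)·(0.0386) / ((0.0126)·(0.0102)) = 0.393
Qc = 0.393 = Kc, so the system is already at equilibrium.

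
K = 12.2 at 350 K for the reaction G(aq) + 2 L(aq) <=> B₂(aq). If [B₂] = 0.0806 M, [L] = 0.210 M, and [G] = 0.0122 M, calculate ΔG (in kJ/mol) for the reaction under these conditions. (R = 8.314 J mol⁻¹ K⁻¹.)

ΔG = 7.30 kJ/mol

Q = [B₂] / ([G]·[L]²) = (0.0806) / ((0.0122)·(0.210)²) = 150
ΔG = RT ln(Q/K) = (8.314 J mol⁻¹ K⁻¹)(350 K) × ln(150/12.2)
   = (2.910 kJ/mol)(2.509) = 7.30 kJ/mol
ΔG > 0, so the forward reaction is non-spontaneous (proceeds in reverse).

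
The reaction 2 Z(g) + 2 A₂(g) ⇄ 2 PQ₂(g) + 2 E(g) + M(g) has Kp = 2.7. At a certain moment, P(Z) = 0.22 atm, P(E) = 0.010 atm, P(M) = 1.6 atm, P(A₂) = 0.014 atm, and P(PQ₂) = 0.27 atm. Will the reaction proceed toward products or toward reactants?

Qp = P(PQ₂)²·P(E)²·P(M) / (P(Z)²·P(A₂)²) = (0.27)²·(0.010)²·(1.6) / ((0.22)²·(0.014)²) = 1.2
Qp = 1.2 < Kp = 2.7, so the forward reaction proceeds.

toward products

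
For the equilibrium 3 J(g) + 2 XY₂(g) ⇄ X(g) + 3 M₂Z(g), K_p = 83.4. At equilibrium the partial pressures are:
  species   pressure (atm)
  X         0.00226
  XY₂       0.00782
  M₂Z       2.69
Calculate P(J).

At equilibrium, K_p = P(X)·P(M₂Z)³ / (P(J)³·P(XY₂)²) = 83.4.
(0.00226)·(2.69)³ / ((P(J))³·(0.00782)²) = 83.4
P(J)³ = 8.63 ⇒ P(J) = 2.05 atm

P(J) = 2.05 atm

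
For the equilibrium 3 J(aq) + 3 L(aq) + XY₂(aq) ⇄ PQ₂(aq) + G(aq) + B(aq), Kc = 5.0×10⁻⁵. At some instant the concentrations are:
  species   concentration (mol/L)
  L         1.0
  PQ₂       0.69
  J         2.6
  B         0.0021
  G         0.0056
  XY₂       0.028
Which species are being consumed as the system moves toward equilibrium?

Qc = [PQ₂]·[G]·[B] / ([J]³·[L]³·[XY₂]) = (0.69)·(0.0056)·(0.0021) / ((2.6)³·(1.0)³·(0.028)) = 1.6×10⁻⁵
Qc = 1.6×10⁻⁵ < Kc = 5.0×10⁻⁵: net forward reaction.

J, L, XY₂ (reactants)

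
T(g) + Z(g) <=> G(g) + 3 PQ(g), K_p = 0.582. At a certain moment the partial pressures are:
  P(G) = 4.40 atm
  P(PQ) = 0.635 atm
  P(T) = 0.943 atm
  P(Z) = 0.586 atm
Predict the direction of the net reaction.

in the reverse direction

Q_p = P(G)·P(PQ)³ / (P(T)·P(Z)) = (4.40)·(0.635)³ / ((0.943)·(0.586)) = 2.04
Q_p = 2.04 > K_p = 0.582, so the reverse reaction proceeds.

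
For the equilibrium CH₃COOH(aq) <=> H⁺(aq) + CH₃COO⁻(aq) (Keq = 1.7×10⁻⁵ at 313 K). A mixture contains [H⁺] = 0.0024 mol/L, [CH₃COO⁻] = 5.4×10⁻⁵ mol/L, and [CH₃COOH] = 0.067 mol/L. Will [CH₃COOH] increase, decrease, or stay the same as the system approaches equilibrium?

decrease

Q = [H⁺]·[CH₃COO⁻] / [CH₃COOH] = (0.0024)·(5.4×10⁻⁵) / (0.067) = 1.9×10⁻⁶
Q = 1.9×10⁻⁶ < Keq = 1.7×10⁻⁵: net forward reaction.
CH₃COOH is a reactant, so it decreases.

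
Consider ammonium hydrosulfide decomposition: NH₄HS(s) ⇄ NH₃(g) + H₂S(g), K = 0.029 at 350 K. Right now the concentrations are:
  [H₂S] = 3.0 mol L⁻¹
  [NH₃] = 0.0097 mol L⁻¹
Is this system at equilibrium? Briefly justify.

yes, at equilibrium

(NH₄HS is a pure solid — omitted from Q.)
Q = [NH₃]·[H₂S] = (0.0097)·(3.0) = 0.029
Q = 0.029 = K; the system is at equilibrium.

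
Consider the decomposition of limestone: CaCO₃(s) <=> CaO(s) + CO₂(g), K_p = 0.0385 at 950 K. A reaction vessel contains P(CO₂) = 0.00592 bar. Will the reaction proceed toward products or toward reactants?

forward (toward products)

(CaCO₃, CaO are pure solids — omitted from Q_p.)
Q_p = P(CO₂) = 0.00592
Q_p = 0.00592 < K_p = 0.0385, so the forward reaction proceeds.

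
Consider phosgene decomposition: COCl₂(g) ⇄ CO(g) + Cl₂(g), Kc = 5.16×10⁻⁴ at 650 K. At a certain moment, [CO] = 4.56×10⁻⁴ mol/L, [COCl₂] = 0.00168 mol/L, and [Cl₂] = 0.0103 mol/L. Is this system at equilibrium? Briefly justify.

no; Q > K, reaction proceeds in reverse

Qc = [CO]·[Cl₂] / [COCl₂] = (4.56×10⁻⁴)·(0.0103) / (0.00168) = 0.00280
Qc = 0.00280 > Kc = 5.16×10⁻⁴: net reverse reaction.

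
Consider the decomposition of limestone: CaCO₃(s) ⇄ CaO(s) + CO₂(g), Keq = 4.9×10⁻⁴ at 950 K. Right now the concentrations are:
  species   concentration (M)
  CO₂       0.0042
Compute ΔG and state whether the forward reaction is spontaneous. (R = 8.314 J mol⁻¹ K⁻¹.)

(CaCO₃, CaO are pure solids — omitted from Q.)
Q = [CO₂] = 0.00420
ΔG = RT ln(Q/Keq) = (8.314 J mol⁻¹ K⁻¹)(950 K) × ln(0.00420/4.9×10⁻⁴)
   = (7.898 kJ/mol)(2.148) = 17.0 kJ/mol
ΔG > 0, so the forward reaction is non-spontaneous (proceeds in reverse).

ΔG = 17.0 kJ/mol; the forward reaction is non-spontaneous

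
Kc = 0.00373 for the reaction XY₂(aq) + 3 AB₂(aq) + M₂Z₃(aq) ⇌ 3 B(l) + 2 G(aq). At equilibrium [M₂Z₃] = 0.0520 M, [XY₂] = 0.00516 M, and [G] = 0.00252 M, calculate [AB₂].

[AB₂] = 1.85 M

(B is a pure liquid — omitted from Kc.)
At equilibrium, Kc = [G]² / ([XY₂]·[AB₂]³·[M₂Z₃]) = 0.00373.
(0.00252)² / ((0.00516)·([AB₂])³·(0.0520)) = 0.00373
[AB₂]³ = 6.35 ⇒ [AB₂] = 1.85 M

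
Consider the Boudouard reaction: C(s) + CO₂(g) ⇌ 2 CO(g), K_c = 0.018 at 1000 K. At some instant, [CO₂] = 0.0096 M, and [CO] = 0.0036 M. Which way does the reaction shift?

(C is a pure solid — omitted from Q_c.)
Q_c = [CO]² / [CO₂] = (0.0036)² / (0.0096) = 0.0014
Q_c = 0.0014 < K_c = 0.018, so the forward reaction proceeds.

toward products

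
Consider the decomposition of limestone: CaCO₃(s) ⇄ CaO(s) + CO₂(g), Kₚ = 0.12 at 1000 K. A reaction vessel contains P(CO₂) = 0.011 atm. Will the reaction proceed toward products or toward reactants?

(CaCO₃, CaO are pure solids — omitted from Qₚ.)
Qₚ = P(CO₂) = 0.011
Qₚ = 0.011 < Kₚ = 0.12, so the forward reaction proceeds.

forward (toward products)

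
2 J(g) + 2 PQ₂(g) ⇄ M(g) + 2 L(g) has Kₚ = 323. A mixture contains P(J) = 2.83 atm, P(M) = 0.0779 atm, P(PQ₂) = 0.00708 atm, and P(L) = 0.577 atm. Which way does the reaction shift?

Qₚ = P(M)·P(L)² / (P(J)²·P(PQ₂)²) = (0.0779)·(0.577)² / ((2.83)²·(0.00708)²) = 64.6
Qₚ = 64.6 < Kₚ = 323, so the forward reaction proceeds.

to the right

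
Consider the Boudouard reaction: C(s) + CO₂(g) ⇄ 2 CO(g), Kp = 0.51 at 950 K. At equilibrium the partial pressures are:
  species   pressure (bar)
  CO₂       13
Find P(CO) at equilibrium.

P(CO) = 2.6 bar

(C is a pure solid — omitted from Kp.)
At equilibrium, Kp = P(CO)² / P(CO₂) = 0.51.
(P(CO))² / (13) = 0.51
P(CO)² = 6.63 ⇒ P(CO) = 2.6 bar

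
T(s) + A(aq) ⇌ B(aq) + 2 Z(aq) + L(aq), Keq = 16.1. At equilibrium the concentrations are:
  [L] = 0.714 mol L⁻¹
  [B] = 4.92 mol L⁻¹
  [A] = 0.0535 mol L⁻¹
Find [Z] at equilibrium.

(T is a pure solid — omitted from Keq.)
At equilibrium, Keq = [B]·[Z]²·[L] / [A] = 16.1.
(4.92)·([Z])²·(0.714) / (0.0535) = 16.1
[Z]² = 0.245 ⇒ [Z] = 0.495 mol L⁻¹

[Z] = 0.495 mol L⁻¹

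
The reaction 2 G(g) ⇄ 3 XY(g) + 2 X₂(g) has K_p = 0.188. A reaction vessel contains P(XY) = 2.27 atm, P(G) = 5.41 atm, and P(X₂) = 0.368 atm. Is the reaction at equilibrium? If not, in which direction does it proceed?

Q_p = P(XY)³·P(X₂)² / P(G)² = (2.27)³·(0.368)² / (5.41)² = 0.0541
Q_p = 0.0541 < K_p = 0.188, so the forward reaction proceeds.

forward (toward products)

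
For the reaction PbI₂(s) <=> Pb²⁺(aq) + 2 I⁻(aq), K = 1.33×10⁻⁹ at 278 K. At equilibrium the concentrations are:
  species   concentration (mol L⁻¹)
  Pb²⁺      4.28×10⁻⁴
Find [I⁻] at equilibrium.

(PbI₂ is a pure solid — omitted from K.)
At equilibrium, K = [Pb²⁺]·[I⁻]² = 1.33×10⁻⁹.
(4.28×10⁻⁴)·([I⁻])² = 1.33×10⁻⁹
[I⁻]² = 3.11×10⁻⁶ ⇒ [I⁻] = 0.00176 mol L⁻¹

[I⁻] = 0.00176 mol L⁻¹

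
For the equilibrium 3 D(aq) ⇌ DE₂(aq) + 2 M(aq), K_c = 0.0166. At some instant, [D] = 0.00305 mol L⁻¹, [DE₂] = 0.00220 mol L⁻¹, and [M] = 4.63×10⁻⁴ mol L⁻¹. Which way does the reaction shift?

Q_c = [DE₂]·[M]² / [D]³ = (0.00220)·(4.63×10⁻⁴)² / (0.00305)³ = 0.0166
Q_c = 0.0166 = K_c, so the system is already at equilibrium.

at equilibrium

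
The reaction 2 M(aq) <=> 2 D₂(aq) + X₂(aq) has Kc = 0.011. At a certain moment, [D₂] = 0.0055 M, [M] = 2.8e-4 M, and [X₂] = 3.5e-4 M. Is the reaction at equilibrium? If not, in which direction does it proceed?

Qc = [D₂]²·[X₂] / [M]² = (0.0055)²·(3.5e-4) / (2.8e-4)² = 0.14
Qc = 0.14 > Kc = 0.011, so the reverse reaction proceeds.

toward reactants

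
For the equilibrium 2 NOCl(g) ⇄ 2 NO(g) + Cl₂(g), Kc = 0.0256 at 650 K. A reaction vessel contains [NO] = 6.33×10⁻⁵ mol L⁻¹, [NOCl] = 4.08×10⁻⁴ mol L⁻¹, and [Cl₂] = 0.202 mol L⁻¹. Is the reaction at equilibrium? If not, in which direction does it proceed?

Qc = [NO]²·[Cl₂] / [NOCl]² = (6.33×10⁻⁵)²·(0.202) / (4.08×10⁻⁴)² = 0.00486
Qc = 0.00486 < Kc = 0.0256, so the forward reaction proceeds.

toward products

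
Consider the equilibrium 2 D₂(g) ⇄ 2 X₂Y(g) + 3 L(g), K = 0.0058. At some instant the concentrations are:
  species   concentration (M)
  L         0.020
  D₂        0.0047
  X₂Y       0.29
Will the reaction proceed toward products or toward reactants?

in the reverse direction

Q = [X₂Y]²·[L]³ / [D₂]² = (0.29)²·(0.020)³ / (0.0047)² = 0.030
Q = 0.030 > K = 0.0058, so the reverse reaction proceeds.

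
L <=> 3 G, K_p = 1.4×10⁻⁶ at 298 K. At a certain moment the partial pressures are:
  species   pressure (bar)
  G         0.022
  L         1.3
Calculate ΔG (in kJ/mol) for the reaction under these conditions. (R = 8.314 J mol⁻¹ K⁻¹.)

Q_p = P(G)³ / P(L) = (0.022)³ / (1.3) = 8.19×10⁻⁶
ΔG = RT ln(Q_p/K_p) = (8.314 J mol⁻¹ K⁻¹)(298 K) × ln(8.19×10⁻⁶/1.4×10⁻⁶)
   = (2.478 kJ/mol)(1.766) = 4.38 kJ/mol
ΔG > 0, so the forward reaction is non-spontaneous (proceeds in reverse).

ΔG = 4.38 kJ/mol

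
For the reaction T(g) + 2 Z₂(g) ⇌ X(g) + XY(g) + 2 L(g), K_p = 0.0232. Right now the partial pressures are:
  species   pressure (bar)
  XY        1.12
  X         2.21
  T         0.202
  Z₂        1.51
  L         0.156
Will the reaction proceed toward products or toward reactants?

Q_p = P(X)·P(XY)·P(L)² / (P(T)·P(Z₂)²) = (2.21)·(1.12)·(0.156)² / ((0.202)·(1.51)²) = 0.131
Q_p = 0.131 > K_p = 0.0232, so the reverse reaction proceeds.

to the left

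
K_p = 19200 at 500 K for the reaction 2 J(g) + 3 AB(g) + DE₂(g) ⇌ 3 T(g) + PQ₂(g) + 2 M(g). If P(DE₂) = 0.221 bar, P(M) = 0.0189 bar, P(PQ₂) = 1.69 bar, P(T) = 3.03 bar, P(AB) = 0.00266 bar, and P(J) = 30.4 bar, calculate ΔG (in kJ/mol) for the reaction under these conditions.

Q_p = P(T)³·P(PQ₂)·P(M)² / (P(J)²·P(AB)³·P(DE₂)) = (3.03)³·(1.69)·(0.0189)² / ((30.4)²·(0.00266)³·(0.221)) = 4370
ΔG = RT ln(Q_p/K_p) = (8.314 J mol⁻¹ K⁻¹)(500 K) × ln(4370/19200)
   = (4.157 kJ/mol)(-1.480) = -6.15 kJ/mol
ΔG < 0, so the forward reaction is spontaneous (proceeds forward).

ΔG = -6.15 kJ/mol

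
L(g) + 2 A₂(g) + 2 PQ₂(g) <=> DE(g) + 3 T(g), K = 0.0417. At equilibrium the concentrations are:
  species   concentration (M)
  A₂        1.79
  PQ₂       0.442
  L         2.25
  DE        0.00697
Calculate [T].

At equilibrium, K = [DE]·[T]³ / ([L]·[A₂]²·[PQ₂]²) = 0.0417.
(0.00697)·([T])³ / ((2.25)·(1.79)²·(0.442)²) = 0.0417
[T]³ = 8.43 ⇒ [T] = 2.03 M

[T] = 2.03 M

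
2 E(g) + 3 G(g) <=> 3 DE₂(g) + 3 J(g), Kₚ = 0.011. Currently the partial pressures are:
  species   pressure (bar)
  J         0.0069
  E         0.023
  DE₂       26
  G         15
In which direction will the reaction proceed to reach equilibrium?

to the right

Qₚ = P(DE₂)³·P(J)³ / (P(E)²·P(G)³) = (26)³·(0.0069)³ / ((0.023)²·(15)³) = 0.0032
Qₚ = 0.0032 < Kₚ = 0.011, so the forward reaction proceeds.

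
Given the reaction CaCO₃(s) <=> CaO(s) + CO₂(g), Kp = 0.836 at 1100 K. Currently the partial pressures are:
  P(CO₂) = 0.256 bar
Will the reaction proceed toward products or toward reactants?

to the right

(CaCO₃, CaO are pure solids — omitted from Qp.)
Qp = P(CO₂) = 0.256
Qp = 0.256 < Kp = 0.836, so the forward reaction proceeds.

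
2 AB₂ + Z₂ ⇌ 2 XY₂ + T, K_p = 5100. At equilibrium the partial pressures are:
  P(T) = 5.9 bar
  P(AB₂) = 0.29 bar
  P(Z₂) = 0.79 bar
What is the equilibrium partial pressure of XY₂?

P(XY₂) = 7.6 bar

At equilibrium, K_p = P(XY₂)²·P(T) / (P(AB₂)²·P(Z₂)) = 5100.
(P(XY₂))²·(5.9) / ((0.29)²·(0.79)) = 5100
P(XY₂)² = 57.4 ⇒ P(XY₂) = 7.6 bar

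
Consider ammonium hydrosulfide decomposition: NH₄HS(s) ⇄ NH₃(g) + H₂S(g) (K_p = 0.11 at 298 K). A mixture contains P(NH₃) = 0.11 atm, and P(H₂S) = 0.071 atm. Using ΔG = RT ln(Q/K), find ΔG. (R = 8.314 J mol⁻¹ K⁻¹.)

(NH₄HS is a pure solid — omitted from Q_p.)
Q_p = P(NH₃)·P(H₂S) = (0.11)·(0.071) = 0.00781
ΔG = RT ln(Q_p/K_p) = (8.314 J mol⁻¹ K⁻¹)(298 K) × ln(0.00781/0.11)
   = (2.478 kJ/mol)(-2.645) = -6.55 kJ/mol
ΔG < 0, so the forward reaction is spontaneous (proceeds forward).

ΔG = -6.55 kJ/mol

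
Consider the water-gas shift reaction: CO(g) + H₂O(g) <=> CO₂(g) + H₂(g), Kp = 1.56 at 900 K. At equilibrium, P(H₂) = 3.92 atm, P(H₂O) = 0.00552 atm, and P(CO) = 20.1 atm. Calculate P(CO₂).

At equilibrium, Kp = P(CO₂)·P(H₂) / (P(CO)·P(H₂O)) = 1.56.
(P(CO₂))·(3.92) / ((20.1)·(0.00552)) = 1.56
P(CO₂) = 0.0442 atm

P(CO₂) = 0.0442 atm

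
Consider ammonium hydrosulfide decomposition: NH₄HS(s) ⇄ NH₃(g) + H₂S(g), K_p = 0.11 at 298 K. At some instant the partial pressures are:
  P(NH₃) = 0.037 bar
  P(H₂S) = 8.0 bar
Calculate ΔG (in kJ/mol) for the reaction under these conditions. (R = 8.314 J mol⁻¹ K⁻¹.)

(NH₄HS is a pure solid — omitted from Q_p.)
Q_p = P(NH₃)·P(H₂S) = (0.037)·(8.0) = 0.296
ΔG = RT ln(Q_p/K_p) = (8.314 J mol⁻¹ K⁻¹)(298 K) × ln(0.296/0.11)
   = (2.478 kJ/mol)(0.9899) = 2.45 kJ/mol
ΔG > 0, so the forward reaction is non-spontaneous (proceeds in reverse).

ΔG = 2.45 kJ/mol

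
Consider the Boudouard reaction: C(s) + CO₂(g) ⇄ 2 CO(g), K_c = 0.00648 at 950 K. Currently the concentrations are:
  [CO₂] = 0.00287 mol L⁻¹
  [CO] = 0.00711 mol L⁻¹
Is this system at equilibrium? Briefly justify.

no; Q > K, reaction proceeds in reverse

(C is a pure solid — omitted from Q_c.)
Q_c = [CO]² / [CO₂] = (0.00711)² / (0.00287) = 0.0176
Q_c = 0.0176 > K_c = 0.00648: net reverse reaction.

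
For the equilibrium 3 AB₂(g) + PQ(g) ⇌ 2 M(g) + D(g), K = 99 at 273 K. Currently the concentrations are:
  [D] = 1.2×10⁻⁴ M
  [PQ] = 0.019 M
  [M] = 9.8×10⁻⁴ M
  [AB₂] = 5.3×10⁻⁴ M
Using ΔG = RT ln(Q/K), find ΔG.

Q = [M]²·[D] / ([AB₂]³·[PQ]) = (9.8×10⁻⁴)²·(1.2×10⁻⁴) / ((5.3×10⁻⁴)³·(0.019)) = 40.7
ΔG = RT ln(Q/K) = (8.314 J mol⁻¹ K⁻¹)(273 K) × ln(40.7/99)
   = (2.270 kJ/mol)(-0.8889) = -2.02 kJ/mol
ΔG < 0, so the forward reaction is spontaneous (proceeds forward).

ΔG = -2.02 kJ/mol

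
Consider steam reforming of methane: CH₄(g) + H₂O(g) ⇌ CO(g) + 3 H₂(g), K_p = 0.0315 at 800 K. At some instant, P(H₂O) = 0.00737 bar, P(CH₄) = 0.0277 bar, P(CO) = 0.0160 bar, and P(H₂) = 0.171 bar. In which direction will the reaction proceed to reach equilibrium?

to the left

Q_p = P(CO)·P(H₂)³ / (P(CH₄)·P(H₂O)) = (0.0160)·(0.171)³ / ((0.0277)·(0.00737)) = 0.392
Q_p = 0.392 > K_p = 0.0315, so the reverse reaction proceeds.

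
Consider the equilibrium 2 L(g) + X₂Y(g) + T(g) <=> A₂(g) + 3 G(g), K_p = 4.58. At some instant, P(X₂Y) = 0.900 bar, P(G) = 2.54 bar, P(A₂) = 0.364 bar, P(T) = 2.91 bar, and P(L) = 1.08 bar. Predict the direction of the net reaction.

Q_p = P(A₂)·P(G)³ / (P(L)²·P(X₂Y)·P(T)) = (0.364)·(2.54)³ / ((1.08)²·(0.900)·(2.91)) = 1.95
Q_p = 1.95 < K_p = 4.58, so the forward reaction proceeds.

toward products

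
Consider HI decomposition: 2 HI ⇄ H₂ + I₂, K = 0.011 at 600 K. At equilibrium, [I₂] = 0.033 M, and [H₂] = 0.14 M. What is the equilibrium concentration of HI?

[HI] = 0.65 M

At equilibrium, K = [H₂]·[I₂] / [HI]² = 0.011.
(0.14)·(0.033) / ([HI])² = 0.011
[HI]² = 0.420 ⇒ [HI] = 0.65 M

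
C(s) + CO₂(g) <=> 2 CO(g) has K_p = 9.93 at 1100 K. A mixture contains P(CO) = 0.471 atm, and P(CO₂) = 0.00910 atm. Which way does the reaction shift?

in the reverse direction

(C is a pure solid — omitted from Q_p.)
Q_p = P(CO)² / P(CO₂) = (0.471)² / (0.00910) = 24.4
Q_p = 24.4 > K_p = 9.93, so the reverse reaction proceeds.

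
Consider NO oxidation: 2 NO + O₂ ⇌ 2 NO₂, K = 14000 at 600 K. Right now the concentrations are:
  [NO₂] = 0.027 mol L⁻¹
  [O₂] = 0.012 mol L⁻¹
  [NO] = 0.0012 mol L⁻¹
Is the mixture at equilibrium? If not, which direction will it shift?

Q = [NO₂]² / ([NO]²·[O₂]) = (0.027)² / ((0.0012)²·(0.012)) = 42000
Q = 42000 > K = 14000: net reverse reaction.

no; Q > K, reaction proceeds in reverse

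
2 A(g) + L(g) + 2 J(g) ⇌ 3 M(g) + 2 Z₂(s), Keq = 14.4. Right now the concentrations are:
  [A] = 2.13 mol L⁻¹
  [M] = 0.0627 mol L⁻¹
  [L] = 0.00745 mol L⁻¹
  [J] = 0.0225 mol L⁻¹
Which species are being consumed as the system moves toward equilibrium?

none (at equilibrium)

(Z₂ is a pure solid — omitted from Q.)
Q = [M]³ / ([A]²·[L]·[J]²) = (0.0627)³ / ((2.13)²·(0.00745)·(0.0225)²) = 14.4
Q = 14.4 = Keq; the system is at equilibrium.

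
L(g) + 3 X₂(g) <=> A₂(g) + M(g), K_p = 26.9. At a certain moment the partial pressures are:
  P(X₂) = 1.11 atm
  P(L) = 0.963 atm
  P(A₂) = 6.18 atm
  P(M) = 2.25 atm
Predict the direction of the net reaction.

Q_p = P(A₂)·P(M) / (P(L)·P(X₂)³) = (6.18)·(2.25) / ((0.963)·(1.11)³) = 10.6
Q_p = 10.6 < K_p = 26.9, so the forward reaction proceeds.

forward (toward products)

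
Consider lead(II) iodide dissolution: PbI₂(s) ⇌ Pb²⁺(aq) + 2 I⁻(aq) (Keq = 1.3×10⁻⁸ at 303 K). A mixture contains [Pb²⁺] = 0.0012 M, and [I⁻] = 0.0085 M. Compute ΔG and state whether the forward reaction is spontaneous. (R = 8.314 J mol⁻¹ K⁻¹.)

(PbI₂ is a pure solid — omitted from Q.)
Q = [Pb²⁺]·[I⁻]² = (0.0012)·(0.0085)² = 8.67×10⁻⁸
ΔG = RT ln(Q/Keq) = (8.314 J mol⁻¹ K⁻¹)(303 K) × ln(8.67×10⁻⁸/1.3×10⁻⁸)
   = (2.519 kJ/mol)(1.898) = 4.78 kJ/mol
ΔG > 0, so the forward reaction is non-spontaneous (proceeds in reverse).

ΔG = 4.78 kJ/mol; the forward reaction is non-spontaneous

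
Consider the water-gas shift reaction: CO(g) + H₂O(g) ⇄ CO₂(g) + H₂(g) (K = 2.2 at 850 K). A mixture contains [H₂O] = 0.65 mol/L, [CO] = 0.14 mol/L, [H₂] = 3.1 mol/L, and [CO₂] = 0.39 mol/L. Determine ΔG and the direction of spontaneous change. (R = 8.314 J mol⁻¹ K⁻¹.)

Q = [CO₂]·[H₂] / ([CO]·[H₂O]) = (0.39)·(3.1) / ((0.14)·(0.65)) = 13.3
ΔG = RT ln(Q/K) = (8.314 J mol⁻¹ K⁻¹)(850 K) × ln(13.3/2.2)
   = (7.067 kJ/mol)(1.799) = 12.7 kJ/mol
ΔG > 0, so the forward reaction is non-spontaneous (proceeds in reverse).

ΔG = 12.7 kJ/mol; the forward reaction is non-spontaneous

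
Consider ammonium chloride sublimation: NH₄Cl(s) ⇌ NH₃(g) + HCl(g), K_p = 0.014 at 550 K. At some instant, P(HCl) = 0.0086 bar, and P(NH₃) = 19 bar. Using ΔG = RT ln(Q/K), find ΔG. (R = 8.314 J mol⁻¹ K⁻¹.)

ΔG = 11.2 kJ/mol

(NH₄Cl is a pure solid — omitted from Q_p.)
Q_p = P(NH₃)·P(HCl) = (19)·(0.0086) = 0.163
ΔG = RT ln(Q_p/K_p) = (8.314 J mol⁻¹ K⁻¹)(550 K) × ln(0.163/0.014)
   = (4.573 kJ/mol)(2.455) = 11.2 kJ/mol
ΔG > 0, so the forward reaction is non-spontaneous (proceeds in reverse).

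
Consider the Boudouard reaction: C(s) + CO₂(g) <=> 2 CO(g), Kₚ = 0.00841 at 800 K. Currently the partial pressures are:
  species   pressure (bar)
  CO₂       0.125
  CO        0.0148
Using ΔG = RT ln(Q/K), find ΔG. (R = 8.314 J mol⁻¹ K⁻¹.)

ΔG = -10.4 kJ/mol

(C is a pure solid — omitted from Qₚ.)
Qₚ = P(CO)² / P(CO₂) = (0.0148)² / (0.125) = 0.00175
ΔG = RT ln(Qₚ/Kₚ) = (8.314 J mol⁻¹ K⁻¹)(800 K) × ln(0.00175/0.00841)
   = (6.651 kJ/mol)(-1.570) = -10.4 kJ/mol
ΔG < 0, so the forward reaction is spontaneous (proceeds forward).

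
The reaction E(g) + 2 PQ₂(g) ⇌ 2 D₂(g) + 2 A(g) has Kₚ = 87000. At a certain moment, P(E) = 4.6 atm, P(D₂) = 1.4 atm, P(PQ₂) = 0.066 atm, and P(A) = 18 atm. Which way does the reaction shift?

Qₚ = P(D₂)²·P(A)² / (P(E)·P(PQ₂)²) = (1.4)²·(18)² / ((4.6)·(0.066)²) = 32000
Qₚ = 32000 < Kₚ = 87000, so the forward reaction proceeds.

to the right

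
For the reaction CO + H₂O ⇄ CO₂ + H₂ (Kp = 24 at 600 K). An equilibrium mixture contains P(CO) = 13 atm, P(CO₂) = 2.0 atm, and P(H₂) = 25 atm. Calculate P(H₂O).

At equilibrium, Kp = P(CO₂)·P(H₂) / (P(CO)·P(H₂O)) = 24.
(2.0)·(25) / ((13)·(P(H₂O))) = 24
P(H₂O) = 0.160 = 0.16 atm

P(H₂O) = 0.16 atm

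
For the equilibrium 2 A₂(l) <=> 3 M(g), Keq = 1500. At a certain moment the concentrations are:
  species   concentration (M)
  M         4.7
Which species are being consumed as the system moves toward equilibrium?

(A₂ is a pure liquid — omitted from Q.)
Q = [M]³ = (4.7)³ = 100
Q = 100 < Keq = 1500: net forward reaction.

A₂ (reactants)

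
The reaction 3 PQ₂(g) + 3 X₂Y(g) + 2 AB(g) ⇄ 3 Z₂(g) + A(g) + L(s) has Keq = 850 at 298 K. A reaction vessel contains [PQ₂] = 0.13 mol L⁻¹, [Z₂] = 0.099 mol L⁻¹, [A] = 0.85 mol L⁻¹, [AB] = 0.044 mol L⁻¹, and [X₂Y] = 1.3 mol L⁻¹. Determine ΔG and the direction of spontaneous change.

(L is a pure solid — omitted from Q.)
Q = [Z₂]³·[A] / ([PQ₂]³·[X₂Y]³·[AB]²) = (0.099)³·(0.85) / ((0.13)³·(1.3)³·(0.044)²) = 88.3
ΔG = RT ln(Q/Keq) = (8.314 J mol⁻¹ K⁻¹)(298 K) × ln(88.3/850)
   = (2.478 kJ/mol)(-2.264) = -5.61 kJ/mol
ΔG < 0, so the forward reaction is spontaneous (proceeds forward).

ΔG = -5.61 kJ/mol; the forward reaction is spontaneous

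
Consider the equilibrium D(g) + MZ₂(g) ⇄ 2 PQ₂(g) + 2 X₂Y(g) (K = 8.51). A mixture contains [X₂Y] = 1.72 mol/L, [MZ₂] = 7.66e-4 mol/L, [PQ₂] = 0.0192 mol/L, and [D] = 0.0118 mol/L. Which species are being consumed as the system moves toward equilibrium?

PQ₂, X₂Y (products)

Q = [PQ₂]²·[X₂Y]² / ([D]·[MZ₂]) = (0.0192)²·(1.72)² / ((0.0118)·(7.66e-4)) = 121
Q = 121 > K = 8.51: net reverse reaction.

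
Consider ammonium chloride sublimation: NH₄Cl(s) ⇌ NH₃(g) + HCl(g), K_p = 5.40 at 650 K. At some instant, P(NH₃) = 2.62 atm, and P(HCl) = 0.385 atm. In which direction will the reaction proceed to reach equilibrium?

(NH₄Cl is a pure solid — omitted from Q_p.)
Q_p = P(NH₃)·P(HCl) = (2.62)·(0.385) = 1.01
Q_p = 1.01 < K_p = 5.40, so the forward reaction proceeds.

toward products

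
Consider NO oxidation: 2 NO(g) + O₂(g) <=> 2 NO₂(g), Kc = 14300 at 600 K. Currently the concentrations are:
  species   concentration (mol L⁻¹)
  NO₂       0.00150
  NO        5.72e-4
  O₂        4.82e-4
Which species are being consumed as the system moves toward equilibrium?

Qc = [NO₂]² / ([NO]²·[O₂]) = (0.00150)² / ((5.72e-4)²·(4.82e-4)) = 14300
Qc = 14300 = Kc; the system is at equilibrium.

none (at equilibrium)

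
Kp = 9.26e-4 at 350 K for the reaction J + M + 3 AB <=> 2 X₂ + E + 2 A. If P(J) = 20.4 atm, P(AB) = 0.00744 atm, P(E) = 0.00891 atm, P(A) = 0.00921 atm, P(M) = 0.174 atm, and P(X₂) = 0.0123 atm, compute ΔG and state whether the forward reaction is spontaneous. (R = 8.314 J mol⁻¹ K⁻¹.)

Qp = P(X₂)²·P(E)·P(A)² / (P(J)·P(M)·P(AB)³) = (0.0123)²·(0.00891)·(0.00921)² / ((20.4)·(0.174)·(0.00744)³) = 7.82e-5
ΔG = RT ln(Qp/Kp) = (8.314 J mol⁻¹ K⁻¹)(350 K) × ln(7.82e-5/9.26e-4)
   = (2.910 kJ/mol)(-2.472) = -7.19 kJ/mol
ΔG < 0, so the forward reaction is spontaneous (proceeds forward).

ΔG = -7.19 kJ/mol; the forward reaction is spontaneous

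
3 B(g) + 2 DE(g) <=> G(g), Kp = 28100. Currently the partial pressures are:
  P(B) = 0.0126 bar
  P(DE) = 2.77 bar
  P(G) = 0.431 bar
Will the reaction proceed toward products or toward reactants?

Qp = P(G) / (P(B)³·P(DE)²) = (0.431) / ((0.0126)³·(2.77)²) = 28100
Qp = 28100 = Kp, so the system is already at equilibrium.

no net change (already at equilibrium)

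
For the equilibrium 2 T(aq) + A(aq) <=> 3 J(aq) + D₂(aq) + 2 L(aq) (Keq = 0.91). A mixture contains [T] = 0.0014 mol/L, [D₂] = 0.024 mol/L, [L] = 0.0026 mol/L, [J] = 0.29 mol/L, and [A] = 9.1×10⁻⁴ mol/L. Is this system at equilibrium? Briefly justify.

no; Q > K, reaction proceeds in reverse

Q = [J]³·[D₂]·[L]² / ([T]²·[A]) = (0.29)³·(0.024)·(0.0026)² / ((0.0014)²·(9.1×10⁻⁴)) = 2.2
Q = 2.2 > Keq = 0.91: net reverse reaction.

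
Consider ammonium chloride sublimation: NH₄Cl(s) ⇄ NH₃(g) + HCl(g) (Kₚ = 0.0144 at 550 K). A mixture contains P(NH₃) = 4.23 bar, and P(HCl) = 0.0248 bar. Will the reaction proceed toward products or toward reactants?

reverse (toward reactants)

(NH₄Cl is a pure solid — omitted from Qₚ.)
Qₚ = P(NH₃)·P(HCl) = (4.23)·(0.0248) = 0.105
Qₚ = 0.105 > Kₚ = 0.0144, so the reverse reaction proceeds.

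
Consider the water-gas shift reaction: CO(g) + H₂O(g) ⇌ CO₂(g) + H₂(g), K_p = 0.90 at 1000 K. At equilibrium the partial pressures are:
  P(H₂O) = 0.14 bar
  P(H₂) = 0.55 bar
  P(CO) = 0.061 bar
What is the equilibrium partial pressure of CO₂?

At equilibrium, K_p = P(CO₂)·P(H₂) / (P(CO)·P(H₂O)) = 0.90.
(P(CO₂))·(0.55) / ((0.061)·(0.14)) = 0.90
P(CO₂) = 0.0140 = 0.014 bar

P(CO₂) = 0.014 bar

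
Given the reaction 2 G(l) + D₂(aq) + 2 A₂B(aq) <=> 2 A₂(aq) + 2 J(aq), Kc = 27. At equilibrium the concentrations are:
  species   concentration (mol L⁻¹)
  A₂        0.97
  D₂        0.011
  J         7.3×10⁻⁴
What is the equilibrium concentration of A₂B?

[A₂B] = 0.0013 mol L⁻¹

(G is a pure liquid — omitted from Kc.)
At equilibrium, Kc = [A₂]²·[J]² / ([D₂]·[A₂B]²) = 27.
(0.97)²·(7.3×10⁻⁴)² / ((0.011)·([A₂B])²) = 27
[A₂B]² = 1.69×10⁻⁶ ⇒ [A₂B] = 0.0013 mol L⁻¹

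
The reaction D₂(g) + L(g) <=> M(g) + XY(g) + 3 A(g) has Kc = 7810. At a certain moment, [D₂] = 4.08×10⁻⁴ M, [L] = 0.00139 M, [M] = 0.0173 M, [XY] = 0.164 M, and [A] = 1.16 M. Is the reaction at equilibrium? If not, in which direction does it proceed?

Qc = [M]·[XY]·[A]³ / ([D₂]·[L]) = (0.0173)·(0.164)·(1.16)³ / ((4.08×10⁻⁴)·(0.00139)) = 7810
Qc = 7810 = Kc, so the system is already at equilibrium.

at equilibrium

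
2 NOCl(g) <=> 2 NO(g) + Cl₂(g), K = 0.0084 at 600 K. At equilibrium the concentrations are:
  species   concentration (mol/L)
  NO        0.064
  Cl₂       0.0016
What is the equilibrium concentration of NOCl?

At equilibrium, K = [NO]²·[Cl₂] / [NOCl]² = 0.0084.
(0.064)²·(0.0016) / ([NOCl])² = 0.0084
[NOCl]² = 7.80e-4 ⇒ [NOCl] = 0.028 mol/L

[NOCl] = 0.028 mol/L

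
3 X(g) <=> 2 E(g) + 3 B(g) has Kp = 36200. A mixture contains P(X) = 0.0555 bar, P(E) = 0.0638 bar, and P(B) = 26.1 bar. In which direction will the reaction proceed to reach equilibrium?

Qp = P(E)²·P(B)³ / P(X)³ = (0.0638)²·(26.1)³ / (0.0555)³ = 4.23×10⁵
Qp = 4.23×10⁵ > Kp = 36200, so the reverse reaction proceeds.

reverse (toward reactants)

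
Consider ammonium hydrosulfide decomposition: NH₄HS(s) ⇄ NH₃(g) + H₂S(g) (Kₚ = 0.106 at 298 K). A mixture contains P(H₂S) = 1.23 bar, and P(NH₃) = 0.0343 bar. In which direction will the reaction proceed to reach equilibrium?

(NH₄HS is a pure solid — omitted from Qₚ.)
Qₚ = P(NH₃)·P(H₂S) = (0.0343)·(1.23) = 0.0422
Qₚ = 0.0422 < Kₚ = 0.106, so the forward reaction proceeds.

in the forward direction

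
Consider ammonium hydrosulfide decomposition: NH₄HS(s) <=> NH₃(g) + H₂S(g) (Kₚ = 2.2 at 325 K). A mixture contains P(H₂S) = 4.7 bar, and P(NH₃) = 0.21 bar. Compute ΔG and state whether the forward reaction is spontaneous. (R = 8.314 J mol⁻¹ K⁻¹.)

ΔG = -2.17 kJ/mol; the forward reaction is spontaneous

(NH₄HS is a pure solid — omitted from Qₚ.)
Qₚ = P(NH₃)·P(H₂S) = (0.21)·(4.7) = 0.987
ΔG = RT ln(Qₚ/Kₚ) = (8.314 J mol⁻¹ K⁻¹)(325 K) × ln(0.987/2.2)
   = (2.702 kJ/mol)(-0.8015) = -2.17 kJ/mol
ΔG < 0, so the forward reaction is spontaneous (proceeds forward).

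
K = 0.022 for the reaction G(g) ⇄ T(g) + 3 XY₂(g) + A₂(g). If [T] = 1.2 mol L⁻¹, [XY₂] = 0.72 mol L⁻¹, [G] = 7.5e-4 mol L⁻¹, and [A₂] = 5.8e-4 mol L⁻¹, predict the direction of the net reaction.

Q = [T]·[XY₂]³·[A₂] / [G] = (1.2)·(0.72)³·(5.8e-4) / (7.5e-4) = 0.35
Q = 0.35 > K = 0.022, so the reverse reaction proceeds.

toward reactants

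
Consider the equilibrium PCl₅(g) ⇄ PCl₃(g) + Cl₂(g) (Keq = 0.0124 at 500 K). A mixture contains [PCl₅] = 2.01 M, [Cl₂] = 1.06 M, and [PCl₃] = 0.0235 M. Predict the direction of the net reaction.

Q = [PCl₃]·[Cl₂] / [PCl₅] = (0.0235)·(1.06) / (2.01) = 0.0124
Q = 0.0124 = Keq, so the system is already at equilibrium.

at equilibrium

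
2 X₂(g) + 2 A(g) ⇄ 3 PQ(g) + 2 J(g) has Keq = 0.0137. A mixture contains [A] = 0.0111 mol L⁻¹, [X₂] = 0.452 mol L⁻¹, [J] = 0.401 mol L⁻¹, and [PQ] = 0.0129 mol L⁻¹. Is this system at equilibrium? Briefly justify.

Q = [PQ]³·[J]² / ([X₂]²·[A]²) = (0.0129)³·(0.401)² / ((0.452)²·(0.0111)²) = 0.0137
Q = 0.0137 = Keq; the system is at equilibrium.

yes, at equilibrium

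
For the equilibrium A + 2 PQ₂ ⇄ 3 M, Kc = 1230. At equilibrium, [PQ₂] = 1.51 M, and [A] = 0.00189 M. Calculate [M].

[M] = 1.74 M

At equilibrium, Kc = [M]³ / ([A]·[PQ₂]²) = 1230.
([M])³ / ((0.00189)·(1.51)²) = 1230
[M]³ = 5.30 ⇒ [M] = 1.74 M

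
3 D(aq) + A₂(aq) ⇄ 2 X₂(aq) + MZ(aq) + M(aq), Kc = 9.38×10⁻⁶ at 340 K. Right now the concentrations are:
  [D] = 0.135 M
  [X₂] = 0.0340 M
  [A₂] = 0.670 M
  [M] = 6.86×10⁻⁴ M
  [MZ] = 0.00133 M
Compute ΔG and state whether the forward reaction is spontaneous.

Qc = [X₂]²·[MZ]·[M] / ([D]³·[A₂]) = (0.0340)²·(0.00133)·(6.86×10⁻⁴) / ((0.135)³·(0.670)) = 6.40×10⁻⁷
ΔG = RT ln(Qc/Kc) = (8.314 J mol⁻¹ K⁻¹)(340 K) × ln(6.40×10⁻⁷/9.38×10⁻⁶)
   = (2.827 kJ/mol)(-2.685) = -7.59 kJ/mol
ΔG < 0, so the forward reaction is spontaneous (proceeds forward).

ΔG = -7.59 kJ/mol; the forward reaction is spontaneous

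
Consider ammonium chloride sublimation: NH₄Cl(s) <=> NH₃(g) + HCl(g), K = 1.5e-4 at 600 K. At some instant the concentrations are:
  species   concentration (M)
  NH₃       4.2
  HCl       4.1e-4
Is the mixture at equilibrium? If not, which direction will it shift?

(NH₄Cl is a pure solid — omitted from Q.)
Q = [NH₃]·[HCl] = (4.2)·(4.1e-4) = 0.0017
Q = 0.0017 > K = 1.5e-4: net reverse reaction.

no; Q > K, reaction proceeds in reverse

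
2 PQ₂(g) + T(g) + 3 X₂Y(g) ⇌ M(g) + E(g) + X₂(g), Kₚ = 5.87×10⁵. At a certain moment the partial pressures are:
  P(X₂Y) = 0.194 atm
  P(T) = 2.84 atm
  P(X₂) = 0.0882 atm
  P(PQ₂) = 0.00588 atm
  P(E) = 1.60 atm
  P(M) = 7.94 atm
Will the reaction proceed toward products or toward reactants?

toward reactants

Qₚ = P(M)·P(E)·P(X₂) / (P(PQ₂)²·P(T)·P(X₂Y)³) = (7.94)·(1.60)·(0.0882) / ((0.00588)²·(2.84)·(0.194)³) = 1.56×10⁶
Qₚ = 1.56×10⁶ > Kₚ = 5.87×10⁵, so the reverse reaction proceeds.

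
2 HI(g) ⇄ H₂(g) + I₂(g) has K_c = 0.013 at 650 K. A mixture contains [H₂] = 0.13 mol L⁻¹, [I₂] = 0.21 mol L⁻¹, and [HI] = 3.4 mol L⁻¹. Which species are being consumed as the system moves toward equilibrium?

HI (reactants)

Q_c = [H₂]·[I₂] / [HI]² = (0.13)·(0.21) / (3.4)² = 0.0024
Q_c = 0.0024 < K_c = 0.013: net forward reaction.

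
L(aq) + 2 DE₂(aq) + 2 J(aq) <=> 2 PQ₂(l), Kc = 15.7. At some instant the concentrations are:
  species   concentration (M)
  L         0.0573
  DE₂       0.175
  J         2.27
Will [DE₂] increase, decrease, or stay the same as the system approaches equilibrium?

increase

(PQ₂ is a pure liquid — omitted from Qc.)
Qc = 1 / ([L]·[DE₂]²·[J]²) = 1 / ((0.0573)·(0.175)²·(2.27)²) = 111
Qc = 111 > Kc = 15.7: net reverse reaction.
DE₂ is a reactant, so it increases.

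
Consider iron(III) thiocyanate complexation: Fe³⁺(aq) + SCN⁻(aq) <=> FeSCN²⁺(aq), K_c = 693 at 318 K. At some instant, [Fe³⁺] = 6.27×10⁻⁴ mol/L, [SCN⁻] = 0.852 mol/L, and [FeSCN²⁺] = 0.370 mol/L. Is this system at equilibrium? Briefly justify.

yes, at equilibrium

Q_c = [FeSCN²⁺] / ([Fe³⁺]·[SCN⁻]) = (0.370) / ((6.27×10⁻⁴)·(0.852)) = 693
Q_c = 693 = K_c; the system is at equilibrium.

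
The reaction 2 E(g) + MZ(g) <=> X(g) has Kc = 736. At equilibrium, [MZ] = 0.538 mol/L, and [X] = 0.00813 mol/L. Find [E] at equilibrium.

At equilibrium, Kc = [X] / ([E]²·[MZ]) = 736.
(0.00813) / (([E])²·(0.538)) = 736
[E]² = 2.05e-5 ⇒ [E] = 0.00453 mol/L

[E] = 0.00453 mol/L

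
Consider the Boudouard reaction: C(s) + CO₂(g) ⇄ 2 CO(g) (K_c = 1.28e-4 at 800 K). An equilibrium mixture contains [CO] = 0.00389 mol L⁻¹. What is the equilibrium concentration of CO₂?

(C is a pure solid — omitted from K_c.)
At equilibrium, K_c = [CO]² / [CO₂] = 1.28e-4.
(0.00389)² / ([CO₂]) = 1.28e-4
[CO₂] = 0.118 mol L⁻¹

[CO₂] = 0.118 mol L⁻¹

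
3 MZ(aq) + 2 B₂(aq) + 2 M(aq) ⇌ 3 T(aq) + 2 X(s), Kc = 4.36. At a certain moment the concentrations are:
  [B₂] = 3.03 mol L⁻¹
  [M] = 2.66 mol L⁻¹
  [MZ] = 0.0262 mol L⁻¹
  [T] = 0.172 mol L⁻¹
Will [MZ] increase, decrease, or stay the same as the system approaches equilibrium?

stay the same

(X is a pure solid — omitted from Qc.)
Qc = [T]³ / ([MZ]³·[B₂]²·[M]²) = (0.172)³ / ((0.0262)³·(3.03)²·(2.66)²) = 4.36
Qc = 4.36 = Kc; the system is at equilibrium.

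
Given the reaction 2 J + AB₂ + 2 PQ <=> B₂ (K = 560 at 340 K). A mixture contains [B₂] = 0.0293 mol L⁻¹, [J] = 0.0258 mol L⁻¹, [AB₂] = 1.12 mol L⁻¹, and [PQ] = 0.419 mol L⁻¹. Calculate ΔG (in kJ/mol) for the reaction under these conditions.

Q = [B₂] / ([J]²·[AB₂]·[PQ]²) = (0.0293) / ((0.0258)²·(1.12)·(0.419)²) = 224
ΔG = RT ln(Q/K) = (8.314 J mol⁻¹ K⁻¹)(340 K) × ln(224/560)
   = (2.827 kJ/mol)(-0.9163) = -2.59 kJ/mol
ΔG < 0, so the forward reaction is spontaneous (proceeds forward).

ΔG = -2.59 kJ/mol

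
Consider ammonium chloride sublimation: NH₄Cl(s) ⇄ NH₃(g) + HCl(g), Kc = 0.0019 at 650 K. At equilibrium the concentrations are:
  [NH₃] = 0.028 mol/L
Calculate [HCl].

[HCl] = 0.068 mol/L

(NH₄Cl is a pure solid — omitted from Kc.)
At equilibrium, Kc = [NH₃]·[HCl] = 0.0019.
(0.028)·([HCl]) = 0.0019
[HCl] = 0.0679 = 0.068 mol/L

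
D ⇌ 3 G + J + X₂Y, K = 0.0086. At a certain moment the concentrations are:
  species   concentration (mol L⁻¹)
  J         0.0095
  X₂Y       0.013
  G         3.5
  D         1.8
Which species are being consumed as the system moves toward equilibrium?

D (reactants)

Q = [G]³·[J]·[X₂Y] / [D] = (3.5)³·(0.0095)·(0.013) / (1.8) = 0.0029
Q = 0.0029 < K = 0.0086: net forward reaction.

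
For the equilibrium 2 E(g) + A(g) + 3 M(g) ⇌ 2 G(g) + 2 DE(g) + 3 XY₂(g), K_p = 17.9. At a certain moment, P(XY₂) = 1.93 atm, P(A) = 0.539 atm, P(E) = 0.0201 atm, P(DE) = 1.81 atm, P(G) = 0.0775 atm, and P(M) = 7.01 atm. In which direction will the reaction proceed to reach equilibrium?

Q_p = P(G)²·P(DE)²·P(XY₂)³ / (P(E)²·P(A)·P(M)³) = (0.0775)²·(1.81)²·(1.93)³ / ((0.0201)²·(0.539)·(7.01)³) = 1.89
Q_p = 1.89 < K_p = 17.9, so the forward reaction proceeds.

forward (toward products)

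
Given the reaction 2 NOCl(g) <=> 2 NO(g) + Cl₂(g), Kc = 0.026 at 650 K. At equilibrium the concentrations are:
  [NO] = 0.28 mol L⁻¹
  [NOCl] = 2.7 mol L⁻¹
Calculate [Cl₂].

At equilibrium, Kc = [NO]²·[Cl₂] / [NOCl]² = 0.026.
(0.28)²·([Cl₂]) / (2.7)² = 0.026
[Cl₂] = 2.42 = 2.4 mol L⁻¹

[Cl₂] = 2.4 mol L⁻¹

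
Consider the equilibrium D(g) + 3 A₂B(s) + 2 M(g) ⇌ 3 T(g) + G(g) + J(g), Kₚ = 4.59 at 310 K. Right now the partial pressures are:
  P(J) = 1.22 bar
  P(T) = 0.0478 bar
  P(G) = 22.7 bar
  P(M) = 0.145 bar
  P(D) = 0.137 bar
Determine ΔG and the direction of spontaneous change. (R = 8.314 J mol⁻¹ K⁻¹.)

(A₂B is a pure solid — omitted from Qₚ.)
Qₚ = P(T)³·P(G)·P(J) / (P(D)·P(M)²) = (0.0478)³·(22.7)·(1.22) / ((0.137)·(0.145)²) = 1.05
ΔG = RT ln(Qₚ/Kₚ) = (8.314 J mol⁻¹ K⁻¹)(310 K) × ln(1.05/4.59)
   = (2.577 kJ/mol)(-1.475) = -3.80 kJ/mol
ΔG < 0, so the forward reaction is spontaneous (proceeds forward).

ΔG = -3.80 kJ/mol; the forward reaction is spontaneous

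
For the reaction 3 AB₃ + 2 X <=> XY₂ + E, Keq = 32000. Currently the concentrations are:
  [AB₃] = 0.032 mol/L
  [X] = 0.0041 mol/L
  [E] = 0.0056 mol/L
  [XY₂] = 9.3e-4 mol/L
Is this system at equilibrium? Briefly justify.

Q = [XY₂]·[E] / ([AB₃]³·[X]²) = (9.3e-4)·(0.0056) / ((0.032)³·(0.0041)²) = 9500
Q = 9500 < Keq = 32000: net forward reaction.

no; Q < K, reaction proceeds forward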